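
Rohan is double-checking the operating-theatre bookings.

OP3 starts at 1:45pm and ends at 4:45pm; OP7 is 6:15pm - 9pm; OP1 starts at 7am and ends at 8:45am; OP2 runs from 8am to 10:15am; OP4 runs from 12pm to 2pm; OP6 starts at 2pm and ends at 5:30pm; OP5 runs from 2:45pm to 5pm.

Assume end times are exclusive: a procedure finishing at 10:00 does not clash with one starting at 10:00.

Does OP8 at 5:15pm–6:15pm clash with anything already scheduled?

OP1: ends 8:45am at or before OP8 starts 5:15pm → clear.
OP2: ends 10:15am at or before OP8 starts 5:15pm → clear.
OP4: ends 2pm at or before OP8 starts 5:15pm → clear.
OP3: ends 4:45pm at or before OP8 starts 5:15pm → clear.
OP6: starts 2pm before OP8 ends 6:15pm, and ends 5:30pm after OP8 starts 5:15pm → overlap.
OP5: ends 5pm at or before OP8 starts 5:15pm → clear.
OP7: starts 6:15pm at or after OP8 ends 6:15pm → clear.
OP8 overlaps OP6.

Yes — it overlaps OP6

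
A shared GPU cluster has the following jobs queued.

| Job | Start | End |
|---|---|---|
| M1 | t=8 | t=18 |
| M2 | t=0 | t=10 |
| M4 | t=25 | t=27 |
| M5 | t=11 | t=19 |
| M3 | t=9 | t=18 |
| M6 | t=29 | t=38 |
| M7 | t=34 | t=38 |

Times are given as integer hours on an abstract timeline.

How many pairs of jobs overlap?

Two intervals overlap when each starts before the other ends.
Sorted by start: M2, M1, M3, M5, M4, M6, M7.
M1 starts before M2 ends → M2 and M1 overlap.
M3 starts before M2 ends → M2 and M3 overlap.
M5 starts after M2 ends, so M2 has no further overlaps.
M3 starts before M1 ends → M1 and M3 overlap.
M5 starts before M1 ends → M1 and M5 overlap.
M4 starts after M1 ends, so M1 has no further overlaps.
M5 starts before M3 ends → M3 and M5 overlap.
M4 starts after M3 ends, so M3 has no further overlaps.
M4 starts after M5 ends, so M5 has no further overlaps.
M6 starts after M4 ends, so M4 has no further overlaps.
M7 starts before M6 ends → M6 and M7 overlap.
Overlapping pairs: M1 & M2, M1 & M3, M1 & M5, M2 & M3, M3 & M5, M6 & M7 — 6 in total.

6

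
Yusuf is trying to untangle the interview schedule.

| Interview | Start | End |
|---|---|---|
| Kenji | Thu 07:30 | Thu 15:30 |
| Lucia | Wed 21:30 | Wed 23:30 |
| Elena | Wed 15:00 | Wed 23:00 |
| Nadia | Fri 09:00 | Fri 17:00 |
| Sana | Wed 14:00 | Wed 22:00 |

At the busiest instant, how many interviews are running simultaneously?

Sort all start/end points and keep a running count:
Wed 14:00 start Sana → 1
Wed 15:00 start Elena → 2
Wed 21:30 start Lucia → 3
Wed 22:00 end Sana → 2
Wed 23:00 end Elena → 1
Wed 23:30 end Lucia → 0
Thu 07:30 start Kenji → 1
Thu 15:30 end Kenji → 0
Fri 09:00 start Nadia → 1
Fri 17:00 end Nadia → 0
Peak is 3, at Wed 21:30 (Elena, Lucia, Sana).

3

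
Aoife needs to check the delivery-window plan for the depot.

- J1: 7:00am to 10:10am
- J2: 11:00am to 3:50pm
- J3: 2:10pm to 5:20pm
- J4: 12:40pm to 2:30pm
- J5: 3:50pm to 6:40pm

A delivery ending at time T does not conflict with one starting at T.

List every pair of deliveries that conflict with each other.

Two intervals overlap when each starts before the other ends.
Sorted by start: J1, J2, J4, J3, J5.
J2 starts after J1 ends, so nothing later overlaps J1 either.
J4 starts before J2 ends → J2 and J4 overlap.
J3 starts before J2 ends → J2 and J3 overlap.
J5 starts exactly when J2 ends (back-to-back, no overlap).
J3 starts before J4 ends → J4 and J3 overlap.
J5 starts after J4 ends.
J5 starts before J3 ends → J3 and J5 overlap.

J2 & J3, J2 & J4, J3 & J4, J3 & J5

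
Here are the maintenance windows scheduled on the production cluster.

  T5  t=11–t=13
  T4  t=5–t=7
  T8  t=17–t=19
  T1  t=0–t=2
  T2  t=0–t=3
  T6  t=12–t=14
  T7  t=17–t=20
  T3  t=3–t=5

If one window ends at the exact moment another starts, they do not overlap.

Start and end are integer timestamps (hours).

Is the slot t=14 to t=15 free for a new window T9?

Yes — the slot is free

T1: ends t=2 at or before T9 starts t=14 → clear.
T2: ends t=3 at or before T9 starts t=14 → clear.
T3: ends t=5 at or before T9 starts t=14 → clear.
T4: ends t=7 at or before T9 starts t=14 → clear.
T5: ends t=13 at or before T9 starts t=14 → clear.
T6: ends t=14 at or before T9 starts t=14 → clear.
T7: starts t=17 at or after T9 ends t=15 → clear.
T8: starts t=17 at or after T9 ends t=15 → clear.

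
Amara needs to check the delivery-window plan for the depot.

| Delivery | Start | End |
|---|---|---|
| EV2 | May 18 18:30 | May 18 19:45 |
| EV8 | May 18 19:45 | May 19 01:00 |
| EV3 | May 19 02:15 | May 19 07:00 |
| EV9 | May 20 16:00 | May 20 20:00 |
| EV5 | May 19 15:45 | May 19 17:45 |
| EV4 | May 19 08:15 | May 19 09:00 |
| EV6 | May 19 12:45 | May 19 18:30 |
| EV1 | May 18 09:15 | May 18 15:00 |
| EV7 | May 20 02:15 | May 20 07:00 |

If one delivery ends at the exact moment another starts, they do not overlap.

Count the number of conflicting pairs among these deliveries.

1

Sorted by start: EV1, EV2, EV8, EV3, EV4, EV6, EV5, EV7, EV9.
EV2 starts after EV1 ends, so EV1 has no further overlaps.
EV8 starts exactly when EV2 ends (back-to-back, no overlap), so EV2 has no further overlaps.
EV3 starts after EV8 ends, so EV8 has no further overlaps.
EV4 starts after EV3 ends, so EV3 has no further overlaps.
EV6 starts after EV4 ends, so EV4 has no further overlaps.
EV5 starts before EV6 ends → EV6 and EV5 overlap.
EV7 starts after EV6 ends, so EV6 has no further overlaps.
EV7 starts after EV5 ends, so EV5 has no further overlaps.
EV9 starts after EV7 ends.
Overlapping pairs: EV5 & EV6 — 1 in total.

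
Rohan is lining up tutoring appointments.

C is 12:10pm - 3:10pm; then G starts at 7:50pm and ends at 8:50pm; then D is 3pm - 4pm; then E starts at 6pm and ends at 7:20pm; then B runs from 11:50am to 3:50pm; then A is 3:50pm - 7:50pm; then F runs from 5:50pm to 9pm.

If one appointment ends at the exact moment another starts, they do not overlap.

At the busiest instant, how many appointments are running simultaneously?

Sort all start/end points and keep a running count:
11:50am start B → 1
12:10pm start C → 2
3pm start D → 3
3:10pm end C → 2
3:50pm end B → 1
3:50pm start A → 2
4pm end D → 1
5:50pm start F → 2
6pm start E → 3
7:20pm end E → 2
7:50pm end A → 1
7:50pm start G → 2
8:50pm end G → 1
9pm end F → 0
Peak is 3, at 3pm (B, C, D).

3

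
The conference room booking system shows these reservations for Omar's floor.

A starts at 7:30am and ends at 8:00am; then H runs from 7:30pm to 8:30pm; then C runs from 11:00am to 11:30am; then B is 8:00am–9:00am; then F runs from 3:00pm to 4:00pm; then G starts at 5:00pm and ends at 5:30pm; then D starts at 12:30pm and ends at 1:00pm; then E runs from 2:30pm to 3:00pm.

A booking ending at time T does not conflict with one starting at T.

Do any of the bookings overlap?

Sorted by start: A, B, C, D, E, F, G, H.
B starts exactly when A ends (back-to-back, no overlap) — done with A.
C starts after B ends — done with B.
D starts after C ends — done with C.
E starts after D ends — done with D.
F starts exactly when E ends (back-to-back, no overlap) — done with E.
G starts after F ends — done with F.
H starts after G ends.
Every pair is clear; the schedule has no overlaps.

No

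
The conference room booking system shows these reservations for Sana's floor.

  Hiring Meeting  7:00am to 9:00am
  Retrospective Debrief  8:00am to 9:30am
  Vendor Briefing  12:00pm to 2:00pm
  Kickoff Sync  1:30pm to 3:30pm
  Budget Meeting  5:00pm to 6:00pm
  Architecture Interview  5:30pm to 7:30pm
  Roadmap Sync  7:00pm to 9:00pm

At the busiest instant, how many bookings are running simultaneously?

2

Sort all start/end points and keep a running count:
7:00am start Hiring Meeting → 1
8:00am start Retrospective Debrief → 2
9:00am end Hiring Meeting → 1
9:30am end Retrospective Debrief → 0
12:00pm start Vendor Briefing → 1
1:30pm start Kickoff Sync → 2
2:00pm end Vendor Briefing → 1
3:30pm end Kickoff Sync → 0
5:00pm start Budget Meeting → 1
5:30pm start Architecture Interview → 2
6:00pm end Budget Meeting → 1
7:00pm start Roadmap Sync → 2
7:30pm end Architecture Interview → 1
9:00pm end Roadmap Sync → 0
Peak is 2, at 8:00am (Hiring Meeting, Retrospective Debrief).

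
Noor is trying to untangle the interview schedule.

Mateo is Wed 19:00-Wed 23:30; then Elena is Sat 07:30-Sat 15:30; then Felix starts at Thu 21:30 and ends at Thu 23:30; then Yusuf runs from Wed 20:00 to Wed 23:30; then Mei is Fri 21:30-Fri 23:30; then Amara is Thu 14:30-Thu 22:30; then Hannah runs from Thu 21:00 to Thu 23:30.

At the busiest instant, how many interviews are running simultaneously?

Sweep the timeline, counting +1 at each start and −1 at each end (ends before starts at a tie):
Wed 19:00 start Mateo → 1
Wed 20:00 start Yusuf → 2
Wed 23:30 end Mateo → 1
Wed 23:30 end Yusuf → 0
Thu 14:30 start Amara → 1
Thu 21:00 start Hannah → 2
Thu 21:30 start Felix → 3
Thu 22:30 end Amara → 2
Thu 23:30 end Felix → 1
Thu 23:30 end Hannah → 0
Fri 21:30 start Mei → 1
Fri 23:30 end Mei → 0
Sat 07:30 start Elena → 1
Sat 15:30 end Elena → 0
Peak is 3, at Thu 21:30 (Amara, Felix, Hannah).

3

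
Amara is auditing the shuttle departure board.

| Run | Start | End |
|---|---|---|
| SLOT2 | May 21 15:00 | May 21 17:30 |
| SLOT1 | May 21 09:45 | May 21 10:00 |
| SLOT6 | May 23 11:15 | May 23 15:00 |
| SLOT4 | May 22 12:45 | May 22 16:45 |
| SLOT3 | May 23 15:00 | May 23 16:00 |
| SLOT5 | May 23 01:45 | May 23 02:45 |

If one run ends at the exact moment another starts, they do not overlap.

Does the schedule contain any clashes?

Two intervals overlap when each starts before the other ends.
Sorted by start: SLOT1, SLOT2, SLOT4, SLOT5, SLOT6, SLOT3.
SLOT2 starts after SLOT1 ends — done with SLOT1.
SLOT4 starts after SLOT2 ends — done with SLOT2.
SLOT5 starts after SLOT4 ends — done with SLOT4.
SLOT6 starts after SLOT5 ends — done with SLOT5.
SLOT3 starts exactly when SLOT6 ends (back-to-back, no overlap).
Every pair is clear; the schedule has no overlaps.

No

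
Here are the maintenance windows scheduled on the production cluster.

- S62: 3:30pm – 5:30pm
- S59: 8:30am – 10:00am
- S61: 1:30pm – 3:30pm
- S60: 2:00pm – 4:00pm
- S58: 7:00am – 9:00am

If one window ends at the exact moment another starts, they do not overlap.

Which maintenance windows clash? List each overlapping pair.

S58 & S59, S60 & S61, S60 & S62

Sorted by start: S58, S59, S61, S60, S62.
S59 starts before S58 ends → S58 and S59 overlap.
S61 starts after S58 ends, so S58 has no further overlaps.
S61 starts after S59 ends, so S59 has no further overlaps.
S60 starts before S61 ends → S61 and S60 overlap.
S62 starts exactly when S61 ends (back-to-back, no overlap).
S62 starts before S60 ends → S60 and S62 overlap.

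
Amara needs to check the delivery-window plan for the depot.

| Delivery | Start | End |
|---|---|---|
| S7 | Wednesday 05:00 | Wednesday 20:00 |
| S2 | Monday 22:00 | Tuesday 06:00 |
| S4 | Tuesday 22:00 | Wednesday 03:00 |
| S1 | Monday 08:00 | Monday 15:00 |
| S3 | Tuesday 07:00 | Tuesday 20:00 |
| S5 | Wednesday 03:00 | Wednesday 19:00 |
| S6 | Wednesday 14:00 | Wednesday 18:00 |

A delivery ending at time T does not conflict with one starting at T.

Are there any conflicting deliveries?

Check each pair: they overlap iff neither finishes before the other starts.
Sorted by start: S1, S2, S3, S4, S5, S7, S6.
S2 starts after S1 ends, so S1 has no further overlaps.
S3 starts after S2 ends, so S2 has no further overlaps.
S4 starts after S3 ends, so S3 has no further overlaps.
S5 starts exactly when S4 ends (back-to-back, no overlap), so S4 has no further overlaps.
S7 starts before S5 ends → S5 and S7 overlap.
That's a conflict, so the schedule is not conflict-free.

Yes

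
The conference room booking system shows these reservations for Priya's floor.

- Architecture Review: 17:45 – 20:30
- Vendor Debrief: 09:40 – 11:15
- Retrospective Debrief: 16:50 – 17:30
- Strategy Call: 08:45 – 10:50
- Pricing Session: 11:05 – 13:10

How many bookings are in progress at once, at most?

Walk through starts and ends in time order (an end at T is processed before a start at T):
08:45 start Strategy Call → 1
09:40 start Vendor Debrief → 2
10:50 end Strategy Call → 1
11:05 start Pricing Session → 2
11:15 end Vendor Debrief → 1
13:10 end Pricing Session → 0
16:50 start Retrospective Debrief → 1
17:30 end Retrospective Debrief → 0
17:45 start Architecture Review → 1
20:30 end Architecture Review → 0
Peak is 2, at 09:40 (Strategy Call, Vendor Debrief).

2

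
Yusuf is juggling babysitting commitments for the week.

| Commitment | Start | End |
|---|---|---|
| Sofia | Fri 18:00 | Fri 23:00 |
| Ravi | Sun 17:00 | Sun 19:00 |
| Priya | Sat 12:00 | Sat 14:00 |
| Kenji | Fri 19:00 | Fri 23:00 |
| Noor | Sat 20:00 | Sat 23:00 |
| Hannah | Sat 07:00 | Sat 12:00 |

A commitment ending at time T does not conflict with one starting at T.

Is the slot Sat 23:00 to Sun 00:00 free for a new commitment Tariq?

Sofia: ends Fri 23:00 at or before Tariq starts Sat 23:00 → clear.
Kenji: ends Fri 23:00 at or before Tariq starts Sat 23:00 → clear.
Hannah: ends Sat 12:00 at or before Tariq starts Sat 23:00 → clear.
Priya: ends Sat 14:00 at or before Tariq starts Sat 23:00 → clear.
Noor: ends Sat 23:00 at or before Tariq starts Sat 23:00 → clear.
Ravi: starts Sun 17:00 at or after Tariq ends Sun 00:00 → clear.

Yes — the slot is free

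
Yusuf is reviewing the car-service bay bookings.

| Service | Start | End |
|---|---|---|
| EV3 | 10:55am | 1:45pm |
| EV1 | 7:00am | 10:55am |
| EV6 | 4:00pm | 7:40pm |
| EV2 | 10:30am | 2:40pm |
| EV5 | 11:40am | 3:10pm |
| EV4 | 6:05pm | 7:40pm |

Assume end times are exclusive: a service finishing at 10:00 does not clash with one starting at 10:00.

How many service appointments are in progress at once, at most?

3

Sort all start/end points and keep a running count:
7:00am start EV1 → 1
10:30am start EV2 → 2
10:55am end EV1 → 1
10:55am start EV3 → 2
11:40am start EV5 → 3
1:45pm end EV3 → 2
2:40pm end EV2 → 1
3:10pm end EV5 → 0
4:00pm start EV6 → 1
6:05pm start EV4 → 2
7:40pm end EV4 → 1
7:40pm end EV6 → 0
Peak is 3, at 11:40am (EV2, EV3, EV5).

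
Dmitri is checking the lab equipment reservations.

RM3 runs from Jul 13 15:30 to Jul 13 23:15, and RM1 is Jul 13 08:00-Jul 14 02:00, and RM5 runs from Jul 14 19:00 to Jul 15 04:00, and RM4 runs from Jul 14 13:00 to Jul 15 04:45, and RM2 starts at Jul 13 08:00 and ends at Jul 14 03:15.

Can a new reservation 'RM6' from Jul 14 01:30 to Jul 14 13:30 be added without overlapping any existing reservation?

No — it overlaps RM1, RM2, RM4

RM1: starts Jul 13 08:00 before RM6 ends Jul 14 13:30, and ends Jul 14 02:00 after RM6 starts Jul 14 01:30 → overlap.
RM2: starts Jul 13 08:00 before RM6 ends Jul 14 13:30, and ends Jul 14 03:15 after RM6 starts Jul 14 01:30 → overlap.
RM3: ends Jul 13 23:15 at or before RM6 starts Jul 14 01:30 → clear.
RM4: starts Jul 14 13:00 before RM6 ends Jul 14 13:30, and ends Jul 15 04:45 after RM6 starts Jul 14 01:30 → overlap.
RM5: starts Jul 14 19:00 at or after RM6 ends Jul 14 13:30 → clear.
RM6 overlaps RM1, RM2, RM4.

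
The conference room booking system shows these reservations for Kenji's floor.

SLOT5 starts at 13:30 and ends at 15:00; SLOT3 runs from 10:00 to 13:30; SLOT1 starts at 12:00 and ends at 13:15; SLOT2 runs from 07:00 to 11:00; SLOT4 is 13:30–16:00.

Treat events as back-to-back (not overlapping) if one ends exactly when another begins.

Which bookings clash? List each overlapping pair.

Sorted by start: SLOT2, SLOT3, SLOT1, SLOT4, SLOT5.
SLOT3 starts before SLOT2 ends → SLOT2 and SLOT3 overlap.
SLOT1 starts after SLOT2 ends, so nothing later overlaps SLOT2 either.
SLOT1 starts before SLOT3 ends → SLOT3 and SLOT1 overlap.
SLOT4 starts exactly when SLOT3 ends (back-to-back, no overlap), so nothing later overlaps SLOT3 either.
SLOT4 starts after SLOT1 ends, so nothing later overlaps SLOT1 either.
SLOT5 starts before SLOT4 ends → SLOT4 and SLOT5 overlap.

SLOT1 & SLOT3, SLOT2 & SLOT3, SLOT4 & SLOT5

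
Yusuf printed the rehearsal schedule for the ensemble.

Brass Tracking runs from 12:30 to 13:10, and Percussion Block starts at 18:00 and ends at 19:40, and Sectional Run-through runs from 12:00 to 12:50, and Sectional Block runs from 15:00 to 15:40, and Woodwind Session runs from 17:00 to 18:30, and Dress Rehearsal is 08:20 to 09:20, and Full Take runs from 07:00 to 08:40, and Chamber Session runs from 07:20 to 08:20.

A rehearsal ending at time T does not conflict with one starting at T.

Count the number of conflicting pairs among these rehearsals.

Sorted by start: Full Take, Chamber Session, Dress Rehearsal, Sectional Run-through, Brass Tracking, Sectional Block, Woodwind Session, Percussion Block.
Chamber Session starts before Full Take ends → Full Take and Chamber Session overlap.
Dress Rehearsal starts before Full Take ends → Full Take and Dress Rehearsal overlap.
Sectional Run-through starts after Full Take ends; Full Take is clear from here.
Dress Rehearsal starts exactly when Chamber Session ends (back-to-back, no overlap); Chamber Session is clear from here.
Sectional Run-through starts after Dress Rehearsal ends; Dress Rehearsal is clear from here.
Brass Tracking starts before Sectional Run-through ends → Sectional Run-through and Brass Tracking overlap.
Sectional Block starts after Sectional Run-through ends; Sectional Run-through is clear from here.
Sectional Block starts after Brass Tracking ends; Brass Tracking is clear from here.
Woodwind Session starts after Sectional Block ends; Sectional Block is clear from here.
Percussion Block starts before Woodwind Session ends → Woodwind Session and Percussion Block overlap.
Overlapping pairs: Brass Tracking & Sectional Run-through, Chamber Session & Full Take, Dress Rehearsal & Full Take, Percussion Block & Woodwind Session — 4 in total.

4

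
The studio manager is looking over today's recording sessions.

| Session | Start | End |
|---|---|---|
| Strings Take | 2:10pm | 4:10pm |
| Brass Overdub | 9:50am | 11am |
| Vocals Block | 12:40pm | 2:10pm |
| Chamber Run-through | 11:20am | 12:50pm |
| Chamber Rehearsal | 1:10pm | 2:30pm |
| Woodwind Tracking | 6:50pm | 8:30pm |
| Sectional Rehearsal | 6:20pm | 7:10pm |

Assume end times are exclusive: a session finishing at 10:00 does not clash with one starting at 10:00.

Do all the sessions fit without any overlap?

No

Sorted by start: Brass Overdub, Chamber Run-through, Vocals Block, Chamber Rehearsal, Strings Take, Sectional Rehearsal, Woodwind Tracking.
Chamber Run-through starts after Brass Overdub ends; Brass Overdub is clear from here.
Vocals Block starts before Chamber Run-through ends → Chamber Run-through and Vocals Block overlap.
That's a conflict, so the schedule is not conflict-free.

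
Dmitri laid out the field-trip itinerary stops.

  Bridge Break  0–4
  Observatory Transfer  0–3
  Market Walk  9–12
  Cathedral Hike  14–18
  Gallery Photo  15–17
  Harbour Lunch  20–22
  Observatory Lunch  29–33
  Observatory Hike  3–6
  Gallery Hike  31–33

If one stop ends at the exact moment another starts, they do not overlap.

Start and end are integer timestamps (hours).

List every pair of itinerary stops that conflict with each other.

Sorted by start: Bridge Break, Observatory Transfer, Observatory Hike, Market Walk, Cathedral Hike, Gallery Photo, Harbour Lunch, Observatory Lunch, Gallery Hike.
Observatory Transfer starts before Bridge Break ends → Bridge Break and Observatory Transfer overlap.
Observatory Hike starts before Bridge Break ends → Bridge Break and Observatory Hike overlap.
Market Walk starts after Bridge Break ends, so nothing later overlaps Bridge Break either.
Observatory Hike starts exactly when Observatory Transfer ends (back-to-back, no overlap), so nothing later overlaps Observatory Transfer either.
Market Walk starts after Observatory Hike ends, so nothing later overlaps Observatory Hike either.
Cathedral Hike starts after Market Walk ends, so nothing later overlaps Market Walk either.
Gallery Photo starts before Cathedral Hike ends → Cathedral Hike and Gallery Photo overlap.
Harbour Lunch starts after Cathedral Hike ends, so nothing later overlaps Cathedral Hike either.
Harbour Lunch starts after Gallery Photo ends, so nothing later overlaps Gallery Photo either.
Observatory Lunch starts after Harbour Lunch ends, so nothing later overlaps Harbour Lunch either.
Gallery Hike starts before Observatory Lunch ends → Observatory Lunch and Gallery Hike overlap.

Bridge Break & Observatory Hike, Bridge Break & Observatory Transfer, Cathedral Hike & Gallery Photo, Gallery Hike & Observatory Lunch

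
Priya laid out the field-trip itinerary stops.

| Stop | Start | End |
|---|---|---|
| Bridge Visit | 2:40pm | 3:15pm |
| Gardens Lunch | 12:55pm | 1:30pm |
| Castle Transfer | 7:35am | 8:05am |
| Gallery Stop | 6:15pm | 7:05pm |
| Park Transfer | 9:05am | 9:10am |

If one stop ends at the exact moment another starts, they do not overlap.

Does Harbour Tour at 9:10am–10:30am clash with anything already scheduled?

No — it doesn't clash with anything

Castle Transfer: ends 8:05am at or before Harbour Tour starts 9:10am → clear.
Park Transfer: ends 9:10am at or before Harbour Tour starts 9:10am → clear.
Gardens Lunch: starts 12:55pm at or after Harbour Tour ends 10:30am → clear.
Bridge Visit: starts 2:40pm at or after Harbour Tour ends 10:30am → clear.
Gallery Stop: starts 6:15pm at or after Harbour Tour ends 10:30am → clear.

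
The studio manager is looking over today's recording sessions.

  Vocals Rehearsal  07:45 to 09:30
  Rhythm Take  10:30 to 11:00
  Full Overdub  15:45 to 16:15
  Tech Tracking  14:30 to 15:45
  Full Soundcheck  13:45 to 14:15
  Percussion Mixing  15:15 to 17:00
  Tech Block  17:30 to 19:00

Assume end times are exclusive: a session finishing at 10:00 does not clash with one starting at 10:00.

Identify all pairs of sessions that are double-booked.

Sorted by start: Vocals Rehearsal, Rhythm Take, Full Soundcheck, Tech Tracking, Percussion Mixing, Full Overdub, Tech Block.
Rhythm Take starts after Vocals Rehearsal ends, so nothing later overlaps Vocals Rehearsal either.
Full Soundcheck starts after Rhythm Take ends, so nothing later overlaps Rhythm Take either.
Tech Tracking starts after Full Soundcheck ends, so nothing later overlaps Full Soundcheck either.
Percussion Mixing starts before Tech Tracking ends → Tech Tracking and Percussion Mixing overlap.
Full Overdub starts exactly when Tech Tracking ends (back-to-back, no overlap), so nothing later overlaps Tech Tracking either.
Full Overdub starts before Percussion Mixing ends → Percussion Mixing and Full Overdub overlap.
Tech Block starts after Percussion Mixing ends.
Tech Block starts after Full Overdub ends.

Full Overdub & Percussion Mixing, Percussion Mixing & Tech Tracking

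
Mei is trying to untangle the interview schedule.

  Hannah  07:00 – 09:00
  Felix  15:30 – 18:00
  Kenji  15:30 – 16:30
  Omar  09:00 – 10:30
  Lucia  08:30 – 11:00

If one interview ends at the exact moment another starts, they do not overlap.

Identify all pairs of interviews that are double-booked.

Two intervals overlap when each starts before the other ends.
Sorted by start: Hannah, Lucia, Omar, Kenji, Felix.
Lucia starts before Hannah ends → Hannah and Lucia overlap.
Omar starts exactly when Hannah ends (back-to-back, no overlap), so Hannah has no further overlaps.
Omar starts before Lucia ends → Lucia and Omar overlap.
Kenji starts after Lucia ends, so Lucia has no further overlaps.
Kenji starts after Omar ends, so Omar has no further overlaps.
Felix starts before Kenji ends → Kenji and Felix overlap.

Felix & Kenji, Hannah & Lucia, Lucia & Omar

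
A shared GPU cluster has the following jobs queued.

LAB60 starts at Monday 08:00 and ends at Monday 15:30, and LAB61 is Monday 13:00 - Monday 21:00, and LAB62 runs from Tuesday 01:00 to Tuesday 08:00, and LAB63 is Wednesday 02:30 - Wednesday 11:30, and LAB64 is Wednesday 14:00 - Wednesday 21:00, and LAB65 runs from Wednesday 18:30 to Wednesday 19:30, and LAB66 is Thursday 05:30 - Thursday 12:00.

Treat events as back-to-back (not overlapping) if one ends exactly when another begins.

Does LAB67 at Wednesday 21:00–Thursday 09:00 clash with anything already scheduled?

Yes — it overlaps LAB66

LAB60: ends Monday 15:30 at or before LAB67 starts Wednesday 21:00 → clear.
LAB61: ends Monday 21:00 at or before LAB67 starts Wednesday 21:00 → clear.
LAB62: ends Tuesday 08:00 at or before LAB67 starts Wednesday 21:00 → clear.
LAB63: ends Wednesday 11:30 at or before LAB67 starts Wednesday 21:00 → clear.
LAB64: ends Wednesday 21:00 at or before LAB67 starts Wednesday 21:00 → clear.
LAB65: ends Wednesday 19:30 at or before LAB67 starts Wednesday 21:00 → clear.
LAB66: starts Thursday 05:30 before LAB67 ends Thursday 09:00, and ends Thursday 12:00 after LAB67 starts Wednesday 21:00 → overlap.
LAB67 overlaps LAB66.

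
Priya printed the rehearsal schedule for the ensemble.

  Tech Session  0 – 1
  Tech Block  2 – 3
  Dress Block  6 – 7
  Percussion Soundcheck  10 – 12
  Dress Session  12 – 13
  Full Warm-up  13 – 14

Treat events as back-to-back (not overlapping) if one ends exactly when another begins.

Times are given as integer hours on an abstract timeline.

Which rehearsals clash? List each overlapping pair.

Sorted by start: Tech Session, Tech Block, Dress Block, Percussion Soundcheck, Dress Session, Full Warm-up.
Tech Block starts after Tech Session ends, so Tech Session has no further overlaps.
Dress Block starts after Tech Block ends, so Tech Block has no further overlaps.
Percussion Soundcheck starts after Dress Block ends, so Dress Block has no further overlaps.
Dress Session starts exactly when Percussion Soundcheck ends (back-to-back, no overlap), so Percussion Soundcheck has no further overlaps.
Full Warm-up starts exactly when Dress Session ends (back-to-back, no overlap).

no conflicts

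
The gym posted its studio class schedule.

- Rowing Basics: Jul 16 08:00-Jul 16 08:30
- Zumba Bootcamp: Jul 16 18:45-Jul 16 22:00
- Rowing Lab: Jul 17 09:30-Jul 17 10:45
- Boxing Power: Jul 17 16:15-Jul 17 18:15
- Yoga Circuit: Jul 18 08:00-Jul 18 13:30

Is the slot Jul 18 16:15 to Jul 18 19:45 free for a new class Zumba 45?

Yes — the slot is free

Rowing Basics: ends Jul 16 08:30 at or before Zumba 45 starts Jul 18 16:15 → clear.
Zumba Bootcamp: ends Jul 16 22:00 at or before Zumba 45 starts Jul 18 16:15 → clear.
Rowing Lab: ends Jul 17 10:45 at or before Zumba 45 starts Jul 18 16:15 → clear.
Boxing Power: ends Jul 17 18:15 at or before Zumba 45 starts Jul 18 16:15 → clear.
Yoga Circuit: ends Jul 18 13:30 at or before Zumba 45 starts Jul 18 16:15 → clear.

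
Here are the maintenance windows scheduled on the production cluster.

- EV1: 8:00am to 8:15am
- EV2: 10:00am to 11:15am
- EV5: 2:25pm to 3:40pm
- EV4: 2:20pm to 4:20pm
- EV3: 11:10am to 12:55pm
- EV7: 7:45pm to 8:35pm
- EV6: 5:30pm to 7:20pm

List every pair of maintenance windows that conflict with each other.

EV2 & EV3, EV4 & EV5

Sorted by start: EV1, EV2, EV3, EV4, EV5, EV6, EV7.
EV2 starts after EV1 ends, so EV1 has no further overlaps.
EV3 starts before EV2 ends → EV2 and EV3 overlap.
EV4 starts after EV2 ends, so EV2 has no further overlaps.
EV4 starts after EV3 ends, so EV3 has no further overlaps.
EV5 starts before EV4 ends → EV4 and EV5 overlap.
EV6 starts after EV4 ends, so EV4 has no further overlaps.
EV6 starts after EV5 ends, so EV5 has no further overlaps.
EV7 starts after EV6 ends.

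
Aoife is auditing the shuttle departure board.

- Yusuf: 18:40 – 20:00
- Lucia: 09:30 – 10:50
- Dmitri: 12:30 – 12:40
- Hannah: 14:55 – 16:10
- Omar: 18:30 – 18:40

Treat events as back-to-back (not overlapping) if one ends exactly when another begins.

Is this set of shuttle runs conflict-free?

Sorted by start: Lucia, Dmitri, Hannah, Omar, Yusuf.
Dmitri starts after Lucia ends, so nothing later overlaps Lucia either.
Hannah starts after Dmitri ends, so nothing later overlaps Dmitri either.
Omar starts after Hannah ends, so nothing later overlaps Hannah either.
Yusuf starts exactly when Omar ends (back-to-back, no overlap).
Every pair is clear; the schedule has no overlaps.

Yes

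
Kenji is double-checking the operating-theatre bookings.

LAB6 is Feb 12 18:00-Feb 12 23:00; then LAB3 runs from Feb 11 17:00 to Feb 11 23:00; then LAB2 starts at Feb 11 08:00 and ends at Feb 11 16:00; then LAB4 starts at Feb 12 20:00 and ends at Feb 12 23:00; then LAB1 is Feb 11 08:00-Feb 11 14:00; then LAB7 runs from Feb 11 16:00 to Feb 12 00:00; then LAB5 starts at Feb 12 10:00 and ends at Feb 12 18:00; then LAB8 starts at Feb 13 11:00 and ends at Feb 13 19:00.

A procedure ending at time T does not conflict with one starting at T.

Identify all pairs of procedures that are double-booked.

Sorted by start: LAB1, LAB2, LAB7, LAB3, LAB5, LAB6, LAB4, LAB8.
LAB2 starts before LAB1 ends → LAB1 and LAB2 overlap.
LAB7 starts after LAB1 ends; LAB1 is clear from here.
LAB7 starts exactly when LAB2 ends (back-to-back, no overlap); LAB2 is clear from here.
LAB3 starts before LAB7 ends → LAB7 and LAB3 overlap.
LAB5 starts after LAB7 ends; LAB7 is clear from here.
LAB5 starts after LAB3 ends; LAB3 is clear from here.
LAB6 starts exactly when LAB5 ends (back-to-back, no overlap); LAB5 is clear from here.
LAB4 starts before LAB6 ends → LAB6 and LAB4 overlap.
LAB8 starts after LAB6 ends.
LAB8 starts after LAB4 ends.

LAB1 & LAB2, LAB3 & LAB7, LAB4 & LAB6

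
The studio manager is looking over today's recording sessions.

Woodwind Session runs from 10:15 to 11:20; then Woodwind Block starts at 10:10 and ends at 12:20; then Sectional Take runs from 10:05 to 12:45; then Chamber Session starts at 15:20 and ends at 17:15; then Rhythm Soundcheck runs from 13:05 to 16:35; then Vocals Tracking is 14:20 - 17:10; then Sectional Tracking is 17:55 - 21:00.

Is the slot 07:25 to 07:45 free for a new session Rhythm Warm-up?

Yes — the slot is free

Sectional Take: starts 10:05 at or after Rhythm Warm-up ends 07:45 → clear.
Woodwind Block: starts 10:10 at or after Rhythm Warm-up ends 07:45 → clear.
Woodwind Session: starts 10:15 at or after Rhythm Warm-up ends 07:45 → clear.
Rhythm Soundcheck: starts 13:05 at or after Rhythm Warm-up ends 07:45 → clear.
Vocals Tracking: starts 14:20 at or after Rhythm Warm-up ends 07:45 → clear.
Chamber Session: starts 15:20 at or after Rhythm Warm-up ends 07:45 → clear.
Sectional Tracking: starts 17:55 at or after Rhythm Warm-up ends 07:45 → clear.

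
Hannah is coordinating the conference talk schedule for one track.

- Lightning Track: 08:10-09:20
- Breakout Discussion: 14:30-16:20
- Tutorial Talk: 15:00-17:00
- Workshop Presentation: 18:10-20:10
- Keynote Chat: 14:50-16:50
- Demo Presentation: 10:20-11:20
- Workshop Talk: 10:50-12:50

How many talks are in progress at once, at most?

3

Walk through starts and ends in time order (an end at T is processed before a start at T):
08:10 start Lightning Track → 1
09:20 end Lightning Track → 0
10:20 start Demo Presentation → 1
10:50 start Workshop Talk → 2
11:20 end Demo Presentation → 1
12:50 end Workshop Talk → 0
14:30 start Breakout Discussion → 1
14:50 start Keynote Chat → 2
15:00 start Tutorial Talk → 3
16:20 end Breakout Discussion → 2
16:50 end Keynote Chat → 1
17:00 end Tutorial Talk → 0
18:10 start Workshop Presentation → 1
20:10 end Workshop Presentation → 0
Peak is 3, at 15:00 (Breakout Discussion, Keynote Chat, Tutorial Talk).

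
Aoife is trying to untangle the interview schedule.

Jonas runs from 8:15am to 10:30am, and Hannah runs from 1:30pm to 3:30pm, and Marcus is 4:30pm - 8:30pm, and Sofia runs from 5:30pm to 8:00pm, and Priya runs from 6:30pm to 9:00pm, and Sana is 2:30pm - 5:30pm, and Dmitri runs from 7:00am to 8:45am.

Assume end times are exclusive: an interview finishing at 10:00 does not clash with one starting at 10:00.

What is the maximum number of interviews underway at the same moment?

3

Sweep the timeline, counting +1 at each start and −1 at each end (ends before starts at a tie):
7:00am start Dmitri → 1
8:15am start Jonas → 2
8:45am end Dmitri → 1
10:30am end Jonas → 0
1:30pm start Hannah → 1
2:30pm start Sana → 2
3:30pm end Hannah → 1
4:30pm start Marcus → 2
5:30pm end Sana → 1
5:30pm start Sofia → 2
6:30pm start Priya → 3
8:00pm end Sofia → 2
8:30pm end Marcus → 1
9:00pm end Priya → 0
Peak is 3, at 6:30pm (Marcus, Priya, Sofia).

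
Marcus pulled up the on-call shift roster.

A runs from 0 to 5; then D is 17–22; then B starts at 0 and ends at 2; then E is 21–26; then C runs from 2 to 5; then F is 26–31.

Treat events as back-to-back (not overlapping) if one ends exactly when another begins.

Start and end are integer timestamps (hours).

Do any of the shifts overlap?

Check each pair: they overlap iff neither finishes before the other starts.
Sorted by start: A, B, C, D, E, F.
B starts before A ends → A and B overlap.
That's a conflict, so the schedule is not conflict-free.

Yes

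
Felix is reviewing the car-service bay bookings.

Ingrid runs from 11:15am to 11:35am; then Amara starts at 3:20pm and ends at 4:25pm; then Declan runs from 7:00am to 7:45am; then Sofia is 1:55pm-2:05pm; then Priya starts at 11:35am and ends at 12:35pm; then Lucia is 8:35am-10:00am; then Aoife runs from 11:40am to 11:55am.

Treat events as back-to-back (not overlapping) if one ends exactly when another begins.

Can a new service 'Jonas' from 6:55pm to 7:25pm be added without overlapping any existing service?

Declan: ends 7:45am at or before Jonas starts 6:55pm → clear.
Lucia: ends 10:00am at or before Jonas starts 6:55pm → clear.
Ingrid: ends 11:35am at or before Jonas starts 6:55pm → clear.
Priya: ends 12:35pm at or before Jonas starts 6:55pm → clear.
Aoife: ends 11:55am at or before Jonas starts 6:55pm → clear.
Sofia: ends 2:05pm at or before Jonas starts 6:55pm → clear.
Amara: ends 4:25pm at or before Jonas starts 6:55pm → clear.

Yes — the slot is free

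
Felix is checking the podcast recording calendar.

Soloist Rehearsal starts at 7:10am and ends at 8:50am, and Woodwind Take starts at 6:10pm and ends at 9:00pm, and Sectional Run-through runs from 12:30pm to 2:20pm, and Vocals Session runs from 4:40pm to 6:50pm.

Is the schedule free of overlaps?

No

Sorted by start: Soloist Rehearsal, Sectional Run-through, Vocals Session, Woodwind Take.
Sectional Run-through starts after Soloist Rehearsal ends; Soloist Rehearsal is clear from here.
Vocals Session starts after Sectional Run-through ends; Sectional Run-through is clear from here.
Woodwind Take starts before Vocals Session ends → Vocals Session and Woodwind Take overlap.
That's a conflict, so the schedule is not conflict-free.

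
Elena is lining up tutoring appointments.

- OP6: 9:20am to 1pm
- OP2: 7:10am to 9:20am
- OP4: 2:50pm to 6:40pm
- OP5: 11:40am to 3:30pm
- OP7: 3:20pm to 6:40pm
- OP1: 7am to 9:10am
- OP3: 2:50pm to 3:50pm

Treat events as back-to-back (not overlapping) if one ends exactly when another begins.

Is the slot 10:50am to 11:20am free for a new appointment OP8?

OP1: ends 9:10am at or before OP8 starts 10:50am → clear.
OP2: ends 9:20am at or before OP8 starts 10:50am → clear.
OP6: starts 9:20am before OP8 ends 11:20am, and ends 1pm after OP8 starts 10:50am → overlap.
OP5: starts 11:40am at or after OP8 ends 11:20am → clear.
OP3: starts 2:50pm at or after OP8 ends 11:20am → clear.
OP4: starts 2:50pm at or after OP8 ends 11:20am → clear.
OP7: starts 3:20pm at or after OP8 ends 11:20am → clear.
OP8 overlaps OP6.

No — it overlaps OP6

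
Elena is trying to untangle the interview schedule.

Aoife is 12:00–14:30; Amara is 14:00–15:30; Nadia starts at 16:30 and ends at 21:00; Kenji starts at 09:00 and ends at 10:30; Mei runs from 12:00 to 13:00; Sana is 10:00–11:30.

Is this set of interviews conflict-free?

Check each pair: they overlap iff neither finishes before the other starts.
Sorted by start: Kenji, Sana, Mei, Aoife, Amara, Nadia.
Sana starts before Kenji ends → Kenji and Sana overlap.
That's a conflict, so the schedule is not conflict-free.

No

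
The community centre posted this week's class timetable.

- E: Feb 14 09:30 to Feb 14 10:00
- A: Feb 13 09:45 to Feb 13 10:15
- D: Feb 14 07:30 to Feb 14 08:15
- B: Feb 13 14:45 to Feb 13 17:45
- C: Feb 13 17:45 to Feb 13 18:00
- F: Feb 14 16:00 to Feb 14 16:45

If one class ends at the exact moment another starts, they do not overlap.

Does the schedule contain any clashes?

No

Sorted by start: A, B, C, D, E, F.
B starts after A ends; A is clear from here.
C starts exactly when B ends (back-to-back, no overlap); B is clear from here.
D starts after C ends; C is clear from here.
E starts after D ends; D is clear from here.
F starts after E ends.
Every pair is clear; the schedule has no overlaps.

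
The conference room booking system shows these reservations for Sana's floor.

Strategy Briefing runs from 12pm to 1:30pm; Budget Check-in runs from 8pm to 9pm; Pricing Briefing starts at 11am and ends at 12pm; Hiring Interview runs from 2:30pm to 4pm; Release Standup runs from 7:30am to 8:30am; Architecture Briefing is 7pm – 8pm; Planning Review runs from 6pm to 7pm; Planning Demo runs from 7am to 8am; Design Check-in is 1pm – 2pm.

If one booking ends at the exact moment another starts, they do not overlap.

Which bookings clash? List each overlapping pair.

Two intervals overlap when each starts before the other ends.
Sorted by start: Planning Demo, Release Standup, Pricing Briefing, Strategy Briefing, Design Check-in, Hiring Interview, Planning Review, Architecture Briefing, Budget Check-in.
Release Standup starts before Planning Demo ends → Planning Demo and Release Standup overlap.
Pricing Briefing starts after Planning Demo ends, so nothing later overlaps Planning Demo either.
Pricing Briefing starts after Release Standup ends, so nothing later overlaps Release Standup either.
Strategy Briefing starts exactly when Pricing Briefing ends (back-to-back, no overlap), so nothing later overlaps Pricing Briefing either.
Design Check-in starts before Strategy Briefing ends → Strategy Briefing and Design Check-in overlap.
Hiring Interview starts after Strategy Briefing ends, so nothing later overlaps Strategy Briefing either.
Hiring Interview starts after Design Check-in ends, so nothing later overlaps Design Check-in either.
Planning Review starts after Hiring Interview ends, so nothing later overlaps Hiring Interview either.
Architecture Briefing starts exactly when Planning Review ends (back-to-back, no overlap), so nothing later overlaps Planning Review either.
Budget Check-in starts exactly when Architecture Briefing ends (back-to-back, no overlap).

Design Check-in & Strategy Briefing, Planning Demo & Release Standup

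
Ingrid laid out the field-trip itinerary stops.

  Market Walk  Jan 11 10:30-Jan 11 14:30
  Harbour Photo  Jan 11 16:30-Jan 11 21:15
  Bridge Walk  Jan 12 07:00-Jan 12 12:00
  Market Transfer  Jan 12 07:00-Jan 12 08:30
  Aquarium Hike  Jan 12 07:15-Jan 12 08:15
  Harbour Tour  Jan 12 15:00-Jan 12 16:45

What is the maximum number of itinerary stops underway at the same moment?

Sort all start/end points and keep a running count:
Jan 11 10:30 start Market Walk → 1
Jan 11 14:30 end Market Walk → 0
Jan 11 16:30 start Harbour Photo → 1
Jan 11 21:15 end Harbour Photo → 0
Jan 12 07:00 start Bridge Walk → 1
Jan 12 07:00 start Market Transfer → 2
Jan 12 07:15 start Aquarium Hike → 3
Jan 12 08:15 end Aquarium Hike → 2
Jan 12 08:30 end Market Transfer → 1
Jan 12 12:00 end Bridge Walk → 0
Jan 12 15:00 start Harbour Tour → 1
Jan 12 16:45 end Harbour Tour → 0
Peak is 3, at Jan 12 07:15 (Aquarium Hike, Bridge Walk, Market Transfer).

3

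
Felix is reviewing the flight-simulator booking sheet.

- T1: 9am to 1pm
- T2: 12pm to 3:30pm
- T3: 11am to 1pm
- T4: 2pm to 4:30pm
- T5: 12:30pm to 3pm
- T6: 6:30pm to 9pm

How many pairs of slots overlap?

8

Sorted by start: T1, T3, T2, T5, T4, T6.
T3 starts before T1 ends → T1 and T3 overlap.
T2 starts before T1 ends → T1 and T2 overlap.
T5 starts before T1 ends → T1 and T5 overlap.
T4 starts after T1 ends — done with T1.
T2 starts before T3 ends → T3 and T2 overlap.
T5 starts before T3 ends → T3 and T5 overlap.
T4 starts after T3 ends — done with T3.
T5 starts before T2 ends → T2 and T5 overlap.
T4 starts before T2 ends → T2 and T4 overlap.
T6 starts after T2 ends.
T4 starts before T5 ends → T5 and T4 overlap.
T6 starts after T5 ends.
T6 starts after T4 ends.
Overlapping pairs: T1 & T2, T1 & T3, T1 & T5, T2 & T3, T2 & T4, T2 & T5, T3 & T5, T4 & T5 — 8 in total.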